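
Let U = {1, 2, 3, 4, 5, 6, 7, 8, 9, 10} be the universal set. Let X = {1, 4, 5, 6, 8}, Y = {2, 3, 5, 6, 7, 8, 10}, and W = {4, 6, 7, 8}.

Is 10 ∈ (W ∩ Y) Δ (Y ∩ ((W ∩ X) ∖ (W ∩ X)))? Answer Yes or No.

10 ∉ W and 10 ∈ Y, so 10 ∉ W ∩ Y
10 ∉ W and 10 ∉ X, so 10 ∉ W ∩ X
10 ∉ W and 10 ∉ X, so 10 ∉ W ∩ X
10 ∉ (W ∩ X) and 10 ∉ (W ∩ X), so 10 ∉ (W ∩ X) ∖ (W ∩ X)
10 ∈ Y and 10 ∉ ((W ∩ X) ∖ (W ∩ X)), so 10 ∉ Y ∩ ((W ∩ X) ∖ (W ∩ X))
10 ∉ (W ∩ Y) and 10 ∉ (Y ∩ ((W ∩ X) ∖ (W ∩ X))), so 10 ∉ (W ∩ Y) Δ (Y ∩ ((W ∩ X) ∖ (W ∩ X)))

No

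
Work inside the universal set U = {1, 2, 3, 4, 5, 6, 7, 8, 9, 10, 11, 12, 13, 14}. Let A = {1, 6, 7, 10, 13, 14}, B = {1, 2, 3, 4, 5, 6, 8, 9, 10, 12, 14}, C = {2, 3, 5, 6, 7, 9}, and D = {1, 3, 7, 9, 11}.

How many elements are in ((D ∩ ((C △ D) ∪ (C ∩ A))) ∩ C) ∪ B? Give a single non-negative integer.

12

C △ D = {1, 2, 5, 6, 11}
C ∩ A = {6, 7}
(C △ D) ∪ (C ∩ A) = {1, 2, 5, 6, 7, 11}
D ∩ ((C △ D) ∪ (C ∩ A)) = {1, 7, 11}
(D ∩ ((C △ D) ∪ (C ∩ A))) ∩ C = {7}
((D ∩ ((C △ D) ∪ (C ∩ A))) ∩ C) ∪ B = {1, 2, 3, 4, 5, 6, 7, 8, 9, 10, 12, 14}
|((D ∩ ((C △ D) ∪ (C ∩ A))) ∩ C) ∪ B| = 12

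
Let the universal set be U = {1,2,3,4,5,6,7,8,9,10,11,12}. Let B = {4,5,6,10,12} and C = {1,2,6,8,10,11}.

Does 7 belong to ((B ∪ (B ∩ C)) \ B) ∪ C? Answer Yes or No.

No

7 ∉ B and 7 ∉ C, so 7 ∉ B ∩ C
7 ∉ B and 7 ∉ (B ∩ C), so 7 ∉ B ∪ (B ∩ C)
7 ∉ (B ∪ (B ∩ C)) and 7 ∉ B, so 7 ∉ (B ∪ (B ∩ C)) \ B
7 ∉ ((B ∪ (B ∩ C)) \ B) and 7 ∉ C, so 7 ∉ ((B ∪ (B ∩ C)) \ B) ∪ C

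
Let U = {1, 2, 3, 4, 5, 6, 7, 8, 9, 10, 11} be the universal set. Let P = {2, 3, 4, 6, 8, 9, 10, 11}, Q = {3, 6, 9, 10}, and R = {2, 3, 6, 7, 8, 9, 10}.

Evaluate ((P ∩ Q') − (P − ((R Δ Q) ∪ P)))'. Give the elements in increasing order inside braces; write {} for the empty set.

{1, 3, 5, 6, 7, 9, 10}

Q' = {1, 2, 4, 5, 7, 8, 11}
P ∩ Q' = {2, 4, 8, 11}
R Δ Q = {2, 7, 8}
(R Δ Q) ∪ P = {2, 3, 4, 6, 7, 8, 9, 10, 11}
P − ((R Δ Q) ∪ P) = {}
(P ∩ Q') − (P − ((R Δ Q) ∪ P)) = {2, 4, 8, 11}
((P ∩ Q') − (P − ((R Δ Q) ∪ P)))' = {1, 3, 5, 6, 7, 9, 10}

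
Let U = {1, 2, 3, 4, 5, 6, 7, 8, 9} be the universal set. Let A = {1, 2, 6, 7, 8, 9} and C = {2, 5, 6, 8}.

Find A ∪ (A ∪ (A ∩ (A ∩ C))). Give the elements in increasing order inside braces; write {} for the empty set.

{1, 2, 6, 7, 8, 9}

A ∩ C = {2, 6, 8}
A ∩ (A ∩ C) = {2, 6, 8}
A ∪ (A ∩ (A ∩ C)) = {1, 2, 6, 7, 8, 9}
A ∪ (A ∪ (A ∩ (A ∩ C))) = {1, 2, 6, 7, 8, 9}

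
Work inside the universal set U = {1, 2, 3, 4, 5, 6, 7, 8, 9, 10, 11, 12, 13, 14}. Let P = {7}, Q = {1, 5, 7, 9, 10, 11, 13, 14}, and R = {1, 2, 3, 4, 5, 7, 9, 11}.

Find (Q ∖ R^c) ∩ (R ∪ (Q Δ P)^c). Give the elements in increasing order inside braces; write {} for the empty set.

{1, 5, 7, 9, 11}

R^c = {6, 8, 10, 12, 13, 14}
Q ∖ R^c = {1, 5, 7, 9, 11}
Q Δ P = {1, 5, 9, 10, 11, 13, 14}
(Q Δ P)^c = {2, 3, 4, 6, 7, 8, 12}
R ∪ (Q Δ P)^c = {1, 2, 3, 4, 5, 6, 7, 8, 9, 11, 12}
(Q ∖ R^c) ∩ (R ∪ (Q Δ P)^c) = {1, 5, 7, 9, 11}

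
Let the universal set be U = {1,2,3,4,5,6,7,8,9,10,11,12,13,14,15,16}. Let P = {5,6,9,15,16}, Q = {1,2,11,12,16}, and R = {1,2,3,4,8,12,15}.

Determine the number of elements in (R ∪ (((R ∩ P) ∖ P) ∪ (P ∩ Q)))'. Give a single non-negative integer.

R ∩ P = {15}
(R ∩ P) ∖ P = {}
P ∩ Q = {16}
((R ∩ P) ∖ P) ∪ (P ∩ Q) = {16}
R ∪ (((R ∩ P) ∖ P) ∪ (P ∩ Q)) = {1,2,3,4,8,12,15,16}
(R ∪ (((R ∩ P) ∖ P) ∪ (P ∩ Q)))' = {5,6,7,9,10,11,13,14}
|(R ∪ (((R ∩ P) ∖ P) ∪ (P ∩ Q)))'| = 8

8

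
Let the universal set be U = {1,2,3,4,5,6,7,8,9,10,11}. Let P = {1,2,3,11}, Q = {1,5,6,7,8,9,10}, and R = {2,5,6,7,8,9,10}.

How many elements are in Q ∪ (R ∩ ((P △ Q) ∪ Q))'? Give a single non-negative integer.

P △ Q = {2,3,5,6,7,8,9,10,11}
(P △ Q) ∪ Q = {1,2,3,5,6,7,8,9,10,11}
R ∩ ((P △ Q) ∪ Q) = {2,5,6,7,8,9,10}
(R ∩ ((P △ Q) ∪ Q))' = {1,3,4,11}
Q ∪ (R ∩ ((P △ Q) ∪ Q))' = {1,3,4,5,6,7,8,9,10,11}
|Q ∪ (R ∩ ((P △ Q) ∪ Q))'| = 10

10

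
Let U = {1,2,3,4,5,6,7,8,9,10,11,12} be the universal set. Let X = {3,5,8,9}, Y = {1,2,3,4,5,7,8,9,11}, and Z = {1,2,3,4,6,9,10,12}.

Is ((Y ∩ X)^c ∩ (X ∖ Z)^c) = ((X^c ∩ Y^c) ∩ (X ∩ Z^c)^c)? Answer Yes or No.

No

Y ∩ X = {3,5,8,9}
(Y ∩ X)^c = {1,2,4,6,7,10,11,12}
X ∖ Z = {5,8}
(X ∖ Z)^c = {1,2,3,4,6,7,9,10,11,12}
(Y ∩ X)^c ∩ (X ∖ Z)^c = {1,2,4,6,7,10,11,12}
X^c = {1,2,4,6,7,10,11,12}
Y^c = {6,10,12}
X^c ∩ Y^c = {6,10,12}
Z^c = {5,7,8,11}
X ∩ Z^c = {5,8}
(X ∩ Z^c)^c = {1,2,3,4,6,7,9,10,11,12}
(X^c ∩ Y^c) ∩ (X ∩ Z^c)^c = {6,10,12}
1 ∈ (Y ∩ X)^c ∩ (X ∖ Z)^c but 1 ∉ (X^c ∩ Y^c) ∩ (X ∩ Z^c)^c, so they differ.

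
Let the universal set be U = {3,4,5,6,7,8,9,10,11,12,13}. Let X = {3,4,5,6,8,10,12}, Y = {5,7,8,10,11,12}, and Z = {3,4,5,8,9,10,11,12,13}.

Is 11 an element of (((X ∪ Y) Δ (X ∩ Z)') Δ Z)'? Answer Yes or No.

No

11 ∉ X and 11 ∈ Y, so 11 ∈ X ∪ Y
11 ∉ X and 11 ∈ Z, so 11 ∉ X ∩ Z
11 ∈ (X ∩ Z)' since 11 ∉ (X ∩ Z)
11 ∈ (X ∪ Y) and 11 ∈ (X ∩ Z)', so 11 ∉ (X ∪ Y) Δ (X ∩ Z)'
11 ∉ ((X ∪ Y) Δ (X ∩ Z)') and 11 ∈ Z, so 11 ∈ ((X ∪ Y) Δ (X ∩ Z)') Δ Z
11 ∉ (((X ∪ Y) Δ (X ∩ Z)') Δ Z)' since 11 ∈ (((X ∪ Y) Δ (X ∩ Z)') Δ Z)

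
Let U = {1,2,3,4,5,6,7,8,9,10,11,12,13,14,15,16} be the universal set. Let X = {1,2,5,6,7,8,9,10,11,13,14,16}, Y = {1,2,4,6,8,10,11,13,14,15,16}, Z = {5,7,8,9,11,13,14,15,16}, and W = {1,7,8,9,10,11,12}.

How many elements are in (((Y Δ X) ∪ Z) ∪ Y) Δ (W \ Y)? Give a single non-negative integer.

Y Δ X = {4,5,7,9,15}
(Y Δ X) ∪ Z = {4,5,7,8,9,11,13,14,15,16}
((Y Δ X) ∪ Z) ∪ Y = {1,2,4,5,6,7,8,9,10,11,13,14,15,16}
W \ Y = {7,9,12}
(((Y Δ X) ∪ Z) ∪ Y) Δ (W \ Y) = {1,2,4,5,6,8,10,11,12,13,14,15,16}
|(((Y Δ X) ∪ Z) ∪ Y) Δ (W \ Y)| = 13

13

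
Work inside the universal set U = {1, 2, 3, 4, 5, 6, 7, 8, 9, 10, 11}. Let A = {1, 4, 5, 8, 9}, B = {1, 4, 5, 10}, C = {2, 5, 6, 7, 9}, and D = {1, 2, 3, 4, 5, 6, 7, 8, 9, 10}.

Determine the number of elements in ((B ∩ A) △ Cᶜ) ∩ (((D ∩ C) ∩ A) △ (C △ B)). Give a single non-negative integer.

B ∩ A = {1, 4, 5}
Cᶜ = {1, 3, 4, 8, 10, 11}
(B ∩ A) △ Cᶜ = {3, 5, 8, 10, 11}
D ∩ C = {2, 5, 6, 7, 9}
(D ∩ C) ∩ A = {5, 9}
C △ B = {1, 2, 4, 6, 7, 9, 10}
((D ∩ C) ∩ A) △ (C △ B) = {1, 2, 4, 5, 6, 7, 10}
((B ∩ A) △ Cᶜ) ∩ (((D ∩ C) ∩ A) △ (C △ B)) = {5, 10}
|((B ∩ A) △ Cᶜ) ∩ (((D ∩ C) ∩ A) △ (C △ B))| = 2

2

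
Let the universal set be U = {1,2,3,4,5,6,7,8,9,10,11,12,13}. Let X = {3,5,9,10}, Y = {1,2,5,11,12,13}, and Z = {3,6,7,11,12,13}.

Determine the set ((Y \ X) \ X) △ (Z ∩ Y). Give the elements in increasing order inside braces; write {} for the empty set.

{1,2}

Y \ X = {1,2,11,12,13}
(Y \ X) \ X = {1,2,11,12,13}
Z ∩ Y = {11,12,13}
((Y \ X) \ X) △ (Z ∩ Y) = {1,2}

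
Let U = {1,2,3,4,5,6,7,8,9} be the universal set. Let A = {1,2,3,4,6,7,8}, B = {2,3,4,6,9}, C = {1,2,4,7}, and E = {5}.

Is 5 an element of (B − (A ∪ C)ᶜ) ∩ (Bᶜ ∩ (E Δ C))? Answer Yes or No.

5 ∉ A and 5 ∉ C, so 5 ∉ A ∪ C
5 ∈ (A ∪ C)ᶜ since 5 ∉ (A ∪ C)
5 ∉ B and 5 ∈ (A ∪ C)ᶜ, so 5 ∉ B − (A ∪ C)ᶜ
5 ∉ B, so 5 ∈ Bᶜ
5 ∈ E and 5 ∉ C, so 5 ∈ E Δ C
5 ∈ Bᶜ and 5 ∈ (E Δ C), so 5 ∈ Bᶜ ∩ (E Δ C)
5 ∉ (B − (A ∪ C)ᶜ) and 5 ∈ (Bᶜ ∩ (E Δ C)), so 5 ∉ (B − (A ∪ C)ᶜ) ∩ (Bᶜ ∩ (E Δ C))

No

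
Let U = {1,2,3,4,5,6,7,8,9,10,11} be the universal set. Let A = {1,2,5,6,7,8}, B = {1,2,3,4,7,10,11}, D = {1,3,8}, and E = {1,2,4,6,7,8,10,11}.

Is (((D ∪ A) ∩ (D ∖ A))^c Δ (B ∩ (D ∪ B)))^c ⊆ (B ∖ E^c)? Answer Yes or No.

D ∪ A = {1,2,3,5,6,7,8}
D ∖ A = {3}
(D ∪ A) ∩ (D ∖ A) = {3}
((D ∪ A) ∩ (D ∖ A))^c = {1,2,4,5,6,7,8,9,10,11}
D ∪ B = {1,2,3,4,7,8,10,11}
B ∩ (D ∪ B) = {1,2,3,4,7,10,11}
((D ∪ A) ∩ (D ∖ A))^c Δ (B ∩ (D ∪ B)) = {3,5,6,8,9}
(((D ∪ A) ∩ (D ∖ A))^c Δ (B ∩ (D ∪ B)))^c = {1,2,4,7,10,11}
E^c = {3,5,9}
B ∖ E^c = {1,2,4,7,10,11}
Every element of {1,2,4,7,10,11} is in {1,2,4,7,10,11}, so (((D ∪ A) ∩ (D ∖ A))^c Δ (B ∩ (D ∪ B)))^c ⊆ B ∖ E^c.

Yes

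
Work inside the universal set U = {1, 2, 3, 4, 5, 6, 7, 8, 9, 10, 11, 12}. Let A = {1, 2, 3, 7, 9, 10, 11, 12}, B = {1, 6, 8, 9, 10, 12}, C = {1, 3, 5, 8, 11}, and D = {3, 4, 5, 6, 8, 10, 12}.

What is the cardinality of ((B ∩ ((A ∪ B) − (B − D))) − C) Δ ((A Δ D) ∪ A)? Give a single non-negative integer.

9

A ∪ B = {1, 2, 3, 6, 7, 8, 9, 10, 11, 12}
B − D = {1, 9}
(A ∪ B) − (B − D) = {2, 3, 6, 7, 8, 10, 11, 12}
B ∩ ((A ∪ B) − (B − D)) = {6, 8, 10, 12}
(B ∩ ((A ∪ B) − (B − D))) − C = {6, 10, 12}
A Δ D = {1, 2, 4, 5, 6, 7, 8, 9, 11}
(A Δ D) ∪ A = {1, 2, 3, 4, 5, 6, 7, 8, 9, 10, 11, 12}
((B ∩ ((A ∪ B) − (B − D))) − C) Δ ((A Δ D) ∪ A) = {1, 2, 3, 4, 5, 7, 8, 9, 11}
|((B ∩ ((A ∪ B) − (B − D))) − C) Δ ((A Δ D) ∪ A)| = 9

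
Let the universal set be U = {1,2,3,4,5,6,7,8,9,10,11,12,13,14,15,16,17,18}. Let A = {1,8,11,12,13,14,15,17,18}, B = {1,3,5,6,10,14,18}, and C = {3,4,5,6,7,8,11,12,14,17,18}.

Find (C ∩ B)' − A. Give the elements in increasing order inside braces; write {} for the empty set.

{2,4,7,9,10,16}

C ∩ B = {3,5,6,14,18}
(C ∩ B)' = {1,2,4,7,8,9,10,11,12,13,15,16,17}
(C ∩ B)' − A = {2,4,7,9,10,16}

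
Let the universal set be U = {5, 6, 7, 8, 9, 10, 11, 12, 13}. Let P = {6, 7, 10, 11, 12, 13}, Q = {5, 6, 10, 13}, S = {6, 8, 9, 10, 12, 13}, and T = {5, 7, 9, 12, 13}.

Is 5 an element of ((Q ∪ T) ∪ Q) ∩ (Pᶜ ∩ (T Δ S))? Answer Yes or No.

5 ∈ Q and 5 ∈ T, so 5 ∈ Q ∪ T
5 ∈ (Q ∪ T) and 5 ∈ Q, so 5 ∈ (Q ∪ T) ∪ Q
5 ∉ P, so 5 ∈ Pᶜ
5 ∈ T and 5 ∉ S, so 5 ∈ T Δ S
5 ∈ Pᶜ and 5 ∈ (T Δ S), so 5 ∈ Pᶜ ∩ (T Δ S)
5 ∈ ((Q ∪ T) ∪ Q) and 5 ∈ (Pᶜ ∩ (T Δ S)), so 5 ∈ ((Q ∪ T) ∪ Q) ∩ (Pᶜ ∩ (T Δ S))

Yes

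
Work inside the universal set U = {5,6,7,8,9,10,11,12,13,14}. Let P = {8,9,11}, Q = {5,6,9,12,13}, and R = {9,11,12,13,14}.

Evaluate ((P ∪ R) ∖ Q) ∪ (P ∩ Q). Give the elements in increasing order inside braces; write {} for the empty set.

{8,9,11,14}

P ∪ R = {8,9,11,12,13,14}
(P ∪ R) ∖ Q = {8,11,14}
P ∩ Q = {9}
((P ∪ R) ∖ Q) ∪ (P ∩ Q) = {8,9,11,14}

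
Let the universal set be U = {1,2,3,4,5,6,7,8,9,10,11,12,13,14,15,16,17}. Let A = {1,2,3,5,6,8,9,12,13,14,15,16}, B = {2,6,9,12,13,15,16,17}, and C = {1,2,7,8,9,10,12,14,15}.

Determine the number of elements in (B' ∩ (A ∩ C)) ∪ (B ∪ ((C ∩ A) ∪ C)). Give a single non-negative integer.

B' = {1,3,4,5,7,8,10,11,14}
A ∩ C = {1,2,8,9,12,14,15}
B' ∩ (A ∩ C) = {1,8,14}
C ∩ A = {1,2,8,9,12,14,15}
(C ∩ A) ∪ C = {1,2,7,8,9,10,12,14,15}
B ∪ ((C ∩ A) ∪ C) = {1,2,6,7,8,9,10,12,13,14,15,16,17}
(B' ∩ (A ∩ C)) ∪ (B ∪ ((C ∩ A) ∪ C)) = {1,2,6,7,8,9,10,12,13,14,15,16,17}
|(B' ∩ (A ∩ C)) ∪ (B ∪ ((C ∩ A) ∪ C))| = 13

13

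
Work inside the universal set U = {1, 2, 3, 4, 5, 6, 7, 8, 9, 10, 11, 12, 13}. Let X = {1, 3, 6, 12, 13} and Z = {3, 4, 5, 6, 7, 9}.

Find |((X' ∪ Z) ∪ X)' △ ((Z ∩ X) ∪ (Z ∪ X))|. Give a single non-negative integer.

9

X' = {2, 4, 5, 7, 8, 9, 10, 11}
X' ∪ Z = {2, 3, 4, 5, 6, 7, 8, 9, 10, 11}
(X' ∪ Z) ∪ X = {1, 2, 3, 4, 5, 6, 7, 8, 9, 10, 11, 12, 13}
((X' ∪ Z) ∪ X)' = {}
Z ∩ X = {3, 6}
Z ∪ X = {1, 3, 4, 5, 6, 7, 9, 12, 13}
(Z ∩ X) ∪ (Z ∪ X) = {1, 3, 4, 5, 6, 7, 9, 12, 13}
((X' ∪ Z) ∪ X)' △ ((Z ∩ X) ∪ (Z ∪ X)) = {1, 3, 4, 5, 6, 7, 9, 12, 13}
|((X' ∪ Z) ∪ X)' △ ((Z ∩ X) ∪ (Z ∪ X))| = 9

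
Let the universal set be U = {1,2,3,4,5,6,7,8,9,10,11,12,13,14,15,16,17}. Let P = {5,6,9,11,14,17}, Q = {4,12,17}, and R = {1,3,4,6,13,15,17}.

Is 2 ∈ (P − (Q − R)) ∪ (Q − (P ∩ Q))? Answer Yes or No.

No

2 ∉ Q and 2 ∉ R, so 2 ∉ Q − R
2 ∉ P and 2 ∉ (Q − R), so 2 ∉ P − (Q − R)
2 ∉ P and 2 ∉ Q, so 2 ∉ P ∩ Q
2 ∉ Q and 2 ∉ (P ∩ Q), so 2 ∉ Q − (P ∩ Q)
2 ∉ (P − (Q − R)) and 2 ∉ (Q − (P ∩ Q)), so 2 ∉ (P − (Q − R)) ∪ (Q − (P ∩ Q))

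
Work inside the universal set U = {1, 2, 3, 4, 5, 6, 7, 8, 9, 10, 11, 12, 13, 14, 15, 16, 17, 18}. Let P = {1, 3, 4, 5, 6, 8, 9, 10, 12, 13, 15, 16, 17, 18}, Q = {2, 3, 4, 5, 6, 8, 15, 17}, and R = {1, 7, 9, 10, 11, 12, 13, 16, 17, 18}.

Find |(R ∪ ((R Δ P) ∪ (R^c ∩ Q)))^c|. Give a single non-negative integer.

R Δ P = {3, 4, 5, 6, 7, 8, 11, 15}
R^c = {2, 3, 4, 5, 6, 8, 14, 15}
R^c ∩ Q = {2, 3, 4, 5, 6, 8, 15}
(R Δ P) ∪ (R^c ∩ Q) = {2, 3, 4, 5, 6, 7, 8, 11, 15}
R ∪ ((R Δ P) ∪ (R^c ∩ Q)) = {1, 2, 3, 4, 5, 6, 7, 8, 9, 10, 11, 12, 13, 15, 16, 17, 18}
(R ∪ ((R Δ P) ∪ (R^c ∩ Q)))^c = {14}
|(R ∪ ((R Δ P) ∪ (R^c ∩ Q)))^c| = 1

1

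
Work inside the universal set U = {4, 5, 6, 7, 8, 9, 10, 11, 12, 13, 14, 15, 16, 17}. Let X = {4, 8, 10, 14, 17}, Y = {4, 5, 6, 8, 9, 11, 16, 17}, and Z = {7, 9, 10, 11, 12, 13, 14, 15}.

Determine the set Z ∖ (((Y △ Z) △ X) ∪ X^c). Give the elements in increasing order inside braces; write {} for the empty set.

{10, 14}

Y △ Z = {4, 5, 6, 7, 8, 10, 12, 13, 14, 15, 16, 17}
(Y △ Z) △ X = {5, 6, 7, 12, 13, 15, 16}
X^c = {5, 6, 7, 9, 11, 12, 13, 15, 16}
((Y △ Z) △ X) ∪ X^c = {5, 6, 7, 9, 11, 12, 13, 15, 16}
Z ∖ (((Y △ Z) △ X) ∪ X^c) = {10, 14}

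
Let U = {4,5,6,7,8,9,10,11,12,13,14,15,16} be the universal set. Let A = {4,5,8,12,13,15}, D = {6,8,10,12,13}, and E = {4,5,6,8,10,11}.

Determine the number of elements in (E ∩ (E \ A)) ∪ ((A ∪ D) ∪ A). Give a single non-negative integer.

E \ A = {6,10,11}
E ∩ (E \ A) = {6,10,11}
A ∪ D = {4,5,6,8,10,12,13,15}
(A ∪ D) ∪ A = {4,5,6,8,10,12,13,15}
(E ∩ (E \ A)) ∪ ((A ∪ D) ∪ A) = {4,5,6,8,10,11,12,13,15}
|(E ∩ (E \ A)) ∪ ((A ∪ D) ∪ A)| = 9

9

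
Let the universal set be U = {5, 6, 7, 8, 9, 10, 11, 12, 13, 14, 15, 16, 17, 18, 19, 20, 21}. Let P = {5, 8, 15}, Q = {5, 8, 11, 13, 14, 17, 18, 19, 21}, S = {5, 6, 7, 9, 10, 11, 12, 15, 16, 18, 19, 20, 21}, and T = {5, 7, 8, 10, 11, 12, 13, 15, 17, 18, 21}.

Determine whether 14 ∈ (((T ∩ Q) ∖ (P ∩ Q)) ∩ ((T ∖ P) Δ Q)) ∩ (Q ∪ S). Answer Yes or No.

No

14 ∉ T and 14 ∈ Q, so 14 ∉ T ∩ Q
14 ∉ P and 14 ∈ Q, so 14 ∉ P ∩ Q
14 ∉ (T ∩ Q) and 14 ∉ (P ∩ Q), so 14 ∉ (T ∩ Q) ∖ (P ∩ Q)
14 ∉ T and 14 ∉ P, so 14 ∉ T ∖ P
14 ∉ (T ∖ P) and 14 ∈ Q, so 14 ∈ (T ∖ P) Δ Q
14 ∉ ((T ∩ Q) ∖ (P ∩ Q)) and 14 ∈ ((T ∖ P) Δ Q), so 14 ∉ ((T ∩ Q) ∖ (P ∩ Q)) ∩ ((T ∖ P) Δ Q)
14 ∈ Q and 14 ∉ S, so 14 ∈ Q ∪ S
14 ∉ (((T ∩ Q) ∖ (P ∩ Q)) ∩ ((T ∖ P) Δ Q)) and 14 ∈ (Q ∪ S), so 14 ∉ (((T ∩ Q) ∖ (P ∩ Q)) ∩ ((T ∖ P) Δ Q)) ∩ (Q ∪ S)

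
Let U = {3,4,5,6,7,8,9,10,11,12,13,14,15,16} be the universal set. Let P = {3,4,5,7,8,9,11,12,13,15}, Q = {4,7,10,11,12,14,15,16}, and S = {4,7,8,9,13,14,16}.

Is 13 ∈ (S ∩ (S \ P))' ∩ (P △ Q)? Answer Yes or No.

Yes

13 ∈ S and 13 ∈ P, so 13 ∉ S \ P
13 ∈ S and 13 ∉ (S \ P), so 13 ∉ S ∩ (S \ P)
13 ∈ (S ∩ (S \ P))' since 13 ∉ (S ∩ (S \ P))
13 ∈ P and 13 ∉ Q, so 13 ∈ P △ Q
13 ∈ (S ∩ (S \ P))' and 13 ∈ (P △ Q), so 13 ∈ (S ∩ (S \ P))' ∩ (P △ Q)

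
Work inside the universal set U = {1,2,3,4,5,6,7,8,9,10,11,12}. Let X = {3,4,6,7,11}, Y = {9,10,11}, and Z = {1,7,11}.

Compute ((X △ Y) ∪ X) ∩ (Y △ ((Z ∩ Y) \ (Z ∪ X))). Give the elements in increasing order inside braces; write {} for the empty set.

{9,10,11}

X △ Y = {3,4,6,7,9,10}
(X △ Y) ∪ X = {3,4,6,7,9,10,11}
Z ∩ Y = {11}
Z ∪ X = {1,3,4,6,7,11}
(Z ∩ Y) \ (Z ∪ X) = {}
Y △ ((Z ∩ Y) \ (Z ∪ X)) = {9,10,11}
((X △ Y) ∪ X) ∩ (Y △ ((Z ∩ Y) \ (Z ∪ X))) = {9,10,11}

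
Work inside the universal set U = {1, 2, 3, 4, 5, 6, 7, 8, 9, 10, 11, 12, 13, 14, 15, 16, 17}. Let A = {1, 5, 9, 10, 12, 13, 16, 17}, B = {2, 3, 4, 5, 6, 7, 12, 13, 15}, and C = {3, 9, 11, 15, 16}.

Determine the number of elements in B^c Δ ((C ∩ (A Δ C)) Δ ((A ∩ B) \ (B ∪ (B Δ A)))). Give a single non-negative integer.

B^c = {1, 8, 9, 10, 11, 14, 16, 17}
A Δ C = {1, 3, 5, 10, 11, 12, 13, 15, 17}
C ∩ (A Δ C) = {3, 11, 15}
A ∩ B = {5, 12, 13}
B Δ A = {1, 2, 3, 4, 6, 7, 9, 10, 15, 16, 17}
B ∪ (B Δ A) = {1, 2, 3, 4, 5, 6, 7, 9, 10, 12, 13, 15, 16, 17}
(A ∩ B) \ (B ∪ (B Δ A)) = {}
(C ∩ (A Δ C)) Δ ((A ∩ B) \ (B ∪ (B Δ A))) = {3, 11, 15}
B^c Δ ((C ∩ (A Δ C)) Δ ((A ∩ B) \ (B ∪ (B Δ A)))) = {1, 3, 8, 9, 10, 14, 15, 16, 17}
|B^c Δ ((C ∩ (A Δ C)) Δ ((A ∩ B) \ (B ∪ (B Δ A))))| = 9

9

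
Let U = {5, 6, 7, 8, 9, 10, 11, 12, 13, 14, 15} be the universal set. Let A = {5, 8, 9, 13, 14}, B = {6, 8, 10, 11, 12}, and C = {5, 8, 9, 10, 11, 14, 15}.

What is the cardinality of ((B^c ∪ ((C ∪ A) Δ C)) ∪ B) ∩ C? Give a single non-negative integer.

B^c = {5, 7, 9, 13, 14, 15}
C ∪ A = {5, 8, 9, 10, 11, 13, 14, 15}
(C ∪ A) Δ C = {13}
B^c ∪ ((C ∪ A) Δ C) = {5, 7, 9, 13, 14, 15}
(B^c ∪ ((C ∪ A) Δ C)) ∪ B = {5, 6, 7, 8, 9, 10, 11, 12, 13, 14, 15}
((B^c ∪ ((C ∪ A) Δ C)) ∪ B) ∩ C = {5, 8, 9, 10, 11, 14, 15}
|((B^c ∪ ((C ∪ A) Δ C)) ∪ B) ∩ C| = 7

7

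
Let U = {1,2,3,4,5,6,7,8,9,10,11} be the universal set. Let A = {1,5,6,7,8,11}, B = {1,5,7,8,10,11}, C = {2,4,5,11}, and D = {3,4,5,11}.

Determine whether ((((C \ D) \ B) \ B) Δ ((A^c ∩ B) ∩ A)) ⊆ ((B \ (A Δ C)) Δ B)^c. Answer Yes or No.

Yes

C \ D = {2}
(C \ D) \ B = {2}
((C \ D) \ B) \ B = {2}
A^c = {2,3,4,9,10}
A^c ∩ B = {10}
(A^c ∩ B) ∩ A = {}
(((C \ D) \ B) \ B) Δ ((A^c ∩ B) ∩ A) = {2}
A Δ C = {1,2,4,6,7,8}
B \ (A Δ C) = {5,10,11}
(B \ (A Δ C)) Δ B = {1,7,8}
((B \ (A Δ C)) Δ B)^c = {2,3,4,5,6,9,10,11}
Every element of {2} is in {2,3,4,5,6,9,10,11}, so (((C \ D) \ B) \ B) Δ ((A^c ∩ B) ∩ A) ⊆ ((B \ (A Δ C)) Δ B)^c.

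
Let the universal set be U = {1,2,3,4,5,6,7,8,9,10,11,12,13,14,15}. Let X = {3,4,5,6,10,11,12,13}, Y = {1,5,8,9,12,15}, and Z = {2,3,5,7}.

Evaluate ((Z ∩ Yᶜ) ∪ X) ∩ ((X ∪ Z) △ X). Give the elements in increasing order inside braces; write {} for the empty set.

{2,7}

Yᶜ = {2,3,4,6,7,10,11,13,14}
Z ∩ Yᶜ = {2,3,7}
(Z ∩ Yᶜ) ∪ X = {2,3,4,5,6,7,10,11,12,13}
X ∪ Z = {2,3,4,5,6,7,10,11,12,13}
(X ∪ Z) △ X = {2,7}
((Z ∩ Yᶜ) ∪ X) ∩ ((X ∪ Z) △ X) = {2,7}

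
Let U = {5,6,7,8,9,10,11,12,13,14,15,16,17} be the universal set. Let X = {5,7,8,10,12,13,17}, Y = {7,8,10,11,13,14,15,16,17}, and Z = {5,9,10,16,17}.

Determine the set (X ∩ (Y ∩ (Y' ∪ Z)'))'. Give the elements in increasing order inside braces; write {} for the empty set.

Y' = {5,6,9,12}
Y' ∪ Z = {5,6,9,10,12,16,17}
(Y' ∪ Z)' = {7,8,11,13,14,15}
Y ∩ (Y' ∪ Z)' = {7,8,11,13,14,15}
X ∩ (Y ∩ (Y' ∪ Z)') = {7,8,13}
(X ∩ (Y ∩ (Y' ∪ Z)'))' = {5,6,9,10,11,12,14,15,16,17}

{5,6,9,10,11,12,14,15,16,17}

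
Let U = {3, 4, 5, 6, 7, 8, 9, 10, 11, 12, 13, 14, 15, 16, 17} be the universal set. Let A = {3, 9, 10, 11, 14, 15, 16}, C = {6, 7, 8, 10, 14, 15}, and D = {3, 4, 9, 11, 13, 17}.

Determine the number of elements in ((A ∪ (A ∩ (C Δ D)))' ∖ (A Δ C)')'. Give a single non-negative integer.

C Δ D = {3, 4, 6, 7, 8, 9, 10, 11, 13, 14, 15, 17}
A ∩ (C Δ D) = {3, 9, 10, 11, 14, 15}
A ∪ (A ∩ (C Δ D)) = {3, 9, 10, 11, 14, 15, 16}
(A ∪ (A ∩ (C Δ D)))' = {4, 5, 6, 7, 8, 12, 13, 17}
A Δ C = {3, 6, 7, 8, 9, 11, 16}
(A Δ C)' = {4, 5, 10, 12, 13, 14, 15, 17}
(A ∪ (A ∩ (C Δ D)))' ∖ (A Δ C)' = {6, 7, 8}
((A ∪ (A ∩ (C Δ D)))' ∖ (A Δ C)')' = {3, 4, 5, 9, 10, 11, 12, 13, 14, 15, 16, 17}
|((A ∪ (A ∩ (C Δ D)))' ∖ (A Δ C)')'| = 12

12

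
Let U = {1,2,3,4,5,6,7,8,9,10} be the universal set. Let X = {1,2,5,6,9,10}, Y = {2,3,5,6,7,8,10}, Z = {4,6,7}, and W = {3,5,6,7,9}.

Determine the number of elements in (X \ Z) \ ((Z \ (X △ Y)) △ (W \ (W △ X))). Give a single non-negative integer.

3

X \ Z = {1,2,5,9,10}
X △ Y = {1,3,7,8,9}
Z \ (X △ Y) = {4,6}
W △ X = {1,2,3,7,10}
W \ (W △ X) = {5,6,9}
(Z \ (X △ Y)) △ (W \ (W △ X)) = {4,5,9}
(X \ Z) \ ((Z \ (X △ Y)) △ (W \ (W △ X))) = {1,2,10}
|(X \ Z) \ ((Z \ (X △ Y)) △ (W \ (W △ X)))| = 3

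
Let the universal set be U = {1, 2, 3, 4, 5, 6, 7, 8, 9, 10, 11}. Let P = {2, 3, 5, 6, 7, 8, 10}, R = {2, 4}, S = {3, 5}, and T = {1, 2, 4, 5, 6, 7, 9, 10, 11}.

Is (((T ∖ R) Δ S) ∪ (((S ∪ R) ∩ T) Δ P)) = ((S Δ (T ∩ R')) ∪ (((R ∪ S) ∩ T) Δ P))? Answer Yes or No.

T ∖ R = {1, 5, 6, 7, 9, 10, 11}
(T ∖ R) Δ S = {1, 3, 6, 7, 9, 10, 11}
S ∪ R = {2, 3, 4, 5}
(S ∪ R) ∩ T = {2, 4, 5}
((S ∪ R) ∩ T) Δ P = {3, 4, 6, 7, 8, 10}
((T ∖ R) Δ S) ∪ (((S ∪ R) ∩ T) Δ P) = {1, 3, 4, 6, 7, 8, 9, 10, 11}
R' = {1, 3, 5, 6, 7, 8, 9, 10, 11}
T ∩ R' = {1, 5, 6, 7, 9, 10, 11}
S Δ (T ∩ R') = {1, 3, 6, 7, 9, 10, 11}
R ∪ S = {2, 3, 4, 5}
(R ∪ S) ∩ T = {2, 4, 5}
((R ∪ S) ∩ T) Δ P = {3, 4, 6, 7, 8, 10}
(S Δ (T ∩ R')) ∪ (((R ∪ S) ∩ T) Δ P) = {1, 3, 4, 6, 7, 8, 9, 10, 11}
Both equal {1, 3, 4, 6, 7, 8, 9, 10, 11}, so ((T ∖ R) Δ S) ∪ (((S ∪ R) ∩ T) Δ P) = (S Δ (T ∩ R')) ∪ (((R ∪ S) ∩ T) Δ P).

Yes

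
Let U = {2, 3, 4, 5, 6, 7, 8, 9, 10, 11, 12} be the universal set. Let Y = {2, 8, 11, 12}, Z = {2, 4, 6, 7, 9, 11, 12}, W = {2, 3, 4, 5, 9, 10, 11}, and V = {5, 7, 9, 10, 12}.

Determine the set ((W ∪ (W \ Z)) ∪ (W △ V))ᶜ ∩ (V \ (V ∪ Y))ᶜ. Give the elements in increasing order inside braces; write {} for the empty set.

{6, 8}

W \ Z = {3, 5, 10}
W ∪ (W \ Z) = {2, 3, 4, 5, 9, 10, 11}
W △ V = {2, 3, 4, 7, 11, 12}
(W ∪ (W \ Z)) ∪ (W △ V) = {2, 3, 4, 5, 7, 9, 10, 11, 12}
((W ∪ (W \ Z)) ∪ (W △ V))ᶜ = {6, 8}
V ∪ Y = {2, 5, 7, 8, 9, 10, 11, 12}
V \ (V ∪ Y) = {}
(V \ (V ∪ Y))ᶜ = {2, 3, 4, 5, 6, 7, 8, 9, 10, 11, 12}
((W ∪ (W \ Z)) ∪ (W △ V))ᶜ ∩ (V \ (V ∪ Y))ᶜ = {6, 8}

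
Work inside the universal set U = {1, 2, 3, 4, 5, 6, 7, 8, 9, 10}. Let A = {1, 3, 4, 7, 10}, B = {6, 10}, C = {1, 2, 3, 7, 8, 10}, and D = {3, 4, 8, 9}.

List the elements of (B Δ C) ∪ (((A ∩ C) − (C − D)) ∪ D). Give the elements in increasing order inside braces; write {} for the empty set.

B Δ C = {1, 2, 3, 6, 7, 8}
A ∩ C = {1, 3, 7, 10}
C − D = {1, 2, 7, 10}
(A ∩ C) − (C − D) = {3}
((A ∩ C) − (C − D)) ∪ D = {3, 4, 8, 9}
(B Δ C) ∪ (((A ∩ C) − (C − D)) ∪ D) = {1, 2, 3, 4, 6, 7, 8, 9}

{1, 2, 3, 4, 6, 7, 8, 9}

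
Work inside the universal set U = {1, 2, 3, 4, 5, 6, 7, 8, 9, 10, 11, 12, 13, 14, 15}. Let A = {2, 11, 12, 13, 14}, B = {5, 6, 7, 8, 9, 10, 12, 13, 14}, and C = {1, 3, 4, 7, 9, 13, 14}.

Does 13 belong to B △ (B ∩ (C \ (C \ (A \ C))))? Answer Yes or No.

Yes

13 ∈ A and 13 ∈ C, so 13 ∉ A \ C
13 ∈ C and 13 ∉ (A \ C), so 13 ∈ C \ (A \ C)
13 ∈ C and 13 ∈ (C \ (A \ C)), so 13 ∉ C \ (C \ (A \ C))
13 ∈ B and 13 ∉ (C \ (C \ (A \ C))), so 13 ∉ B ∩ (C \ (C \ (A \ C)))
13 ∈ B and 13 ∉ (B ∩ (C \ (C \ (A \ C)))), so 13 ∈ B △ (B ∩ (C \ (C \ (A \ C))))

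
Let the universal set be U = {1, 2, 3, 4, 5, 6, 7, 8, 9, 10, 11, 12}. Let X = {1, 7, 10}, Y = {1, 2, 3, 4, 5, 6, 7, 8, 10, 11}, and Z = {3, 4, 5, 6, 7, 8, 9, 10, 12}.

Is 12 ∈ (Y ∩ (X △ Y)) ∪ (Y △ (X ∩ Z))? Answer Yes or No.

12 ∉ X and 12 ∉ Y, so 12 ∉ X △ Y
12 ∉ Y and 12 ∉ (X △ Y), so 12 ∉ Y ∩ (X △ Y)
12 ∉ X and 12 ∈ Z, so 12 ∉ X ∩ Z
12 ∉ Y and 12 ∉ (X ∩ Z), so 12 ∉ Y △ (X ∩ Z)
12 ∉ (Y ∩ (X △ Y)) and 12 ∉ (Y △ (X ∩ Z)), so 12 ∉ (Y ∩ (X △ Y)) ∪ (Y △ (X ∩ Z))

No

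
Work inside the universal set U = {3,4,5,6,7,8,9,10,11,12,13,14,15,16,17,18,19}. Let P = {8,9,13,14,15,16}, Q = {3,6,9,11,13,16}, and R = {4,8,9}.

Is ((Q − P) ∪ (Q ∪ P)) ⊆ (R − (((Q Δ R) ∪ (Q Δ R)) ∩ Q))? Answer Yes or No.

Q − P = {3,6,11}
Q ∪ P = {3,6,8,9,11,13,14,15,16}
(Q − P) ∪ (Q ∪ P) = {3,6,8,9,11,13,14,15,16}
Q Δ R = {3,4,6,8,11,13,16}
(Q Δ R) ∪ (Q Δ R) = {3,4,6,8,11,13,16}
((Q Δ R) ∪ (Q Δ R)) ∩ Q = {3,6,11,13,16}
R − (((Q Δ R) ∪ (Q Δ R)) ∩ Q) = {4,8,9}
3 ∈ (Q − P) ∪ (Q ∪ P) but 3 ∉ R − (((Q Δ R) ∪ (Q Δ R)) ∩ Q), so the inclusion fails.

No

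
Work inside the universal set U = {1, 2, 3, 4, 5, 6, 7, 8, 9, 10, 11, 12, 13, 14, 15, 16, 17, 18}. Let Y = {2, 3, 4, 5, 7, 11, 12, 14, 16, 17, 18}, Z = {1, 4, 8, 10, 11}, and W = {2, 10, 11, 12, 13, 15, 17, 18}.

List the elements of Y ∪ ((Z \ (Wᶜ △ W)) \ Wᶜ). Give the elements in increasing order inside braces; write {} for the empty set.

{2, 3, 4, 5, 7, 11, 12, 14, 16, 17, 18}

Wᶜ = {1, 3, 4, 5, 6, 7, 8, 9, 14, 16}
Wᶜ △ W = {1, 2, 3, 4, 5, 6, 7, 8, 9, 10, 11, 12, 13, 14, 15, 16, 17, 18}
Z \ (Wᶜ △ W) = {}
(Z \ (Wᶜ △ W)) \ Wᶜ = {}
Y ∪ ((Z \ (Wᶜ △ W)) \ Wᶜ) = {2, 3, 4, 5, 7, 11, 12, 14, 16, 17, 18}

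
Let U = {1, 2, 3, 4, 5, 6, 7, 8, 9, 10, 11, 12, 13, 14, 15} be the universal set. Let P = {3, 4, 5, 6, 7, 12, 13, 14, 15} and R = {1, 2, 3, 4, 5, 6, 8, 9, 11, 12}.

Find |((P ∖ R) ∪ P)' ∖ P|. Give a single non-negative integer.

6

P ∖ R = {7, 13, 14, 15}
(P ∖ R) ∪ P = {3, 4, 5, 6, 7, 12, 13, 14, 15}
((P ∖ R) ∪ P)' = {1, 2, 8, 9, 10, 11}
((P ∖ R) ∪ P)' ∖ P = {1, 2, 8, 9, 10, 11}
|((P ∖ R) ∪ P)' ∖ P| = 6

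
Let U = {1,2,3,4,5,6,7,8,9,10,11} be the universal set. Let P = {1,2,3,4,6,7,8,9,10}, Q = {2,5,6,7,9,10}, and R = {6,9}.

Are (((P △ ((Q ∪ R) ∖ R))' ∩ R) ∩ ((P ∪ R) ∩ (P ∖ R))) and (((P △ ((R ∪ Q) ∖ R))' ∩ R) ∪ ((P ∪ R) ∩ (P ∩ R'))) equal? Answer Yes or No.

Q ∪ R = {2,5,6,7,9,10}
(Q ∪ R) ∖ R = {2,5,7,10}
P △ ((Q ∪ R) ∖ R) = {1,3,4,5,6,8,9}
(P △ ((Q ∪ R) ∖ R))' = {2,7,10,11}
(P △ ((Q ∪ R) ∖ R))' ∩ R = {}
P ∪ R = {1,2,3,4,6,7,8,9,10}
P ∖ R = {1,2,3,4,7,8,10}
(P ∪ R) ∩ (P ∖ R) = {1,2,3,4,7,8,10}
((P △ ((Q ∪ R) ∖ R))' ∩ R) ∩ ((P ∪ R) ∩ (P ∖ R)) = {}
R ∪ Q = {2,5,6,7,9,10}
(R ∪ Q) ∖ R = {2,5,7,10}
P △ ((R ∪ Q) ∖ R) = {1,3,4,5,6,8,9}
(P △ ((R ∪ Q) ∖ R))' = {2,7,10,11}
(P △ ((R ∪ Q) ∖ R))' ∩ R = {}
R' = {1,2,3,4,5,7,8,10,11}
P ∩ R' = {1,2,3,4,7,8,10}
(P ∪ R) ∩ (P ∩ R') = {1,2,3,4,7,8,10}
((P △ ((R ∪ Q) ∖ R))' ∩ R) ∪ ((P ∪ R) ∩ (P ∩ R')) = {1,2,3,4,7,8,10}
1 ∈ ((P △ ((R ∪ Q) ∖ R))' ∩ R) ∪ ((P ∪ R) ∩ (P ∩ R')) but 1 ∉ ((P △ ((Q ∪ R) ∖ R))' ∩ R) ∩ ((P ∪ R) ∩ (P ∖ R)), so they differ.

No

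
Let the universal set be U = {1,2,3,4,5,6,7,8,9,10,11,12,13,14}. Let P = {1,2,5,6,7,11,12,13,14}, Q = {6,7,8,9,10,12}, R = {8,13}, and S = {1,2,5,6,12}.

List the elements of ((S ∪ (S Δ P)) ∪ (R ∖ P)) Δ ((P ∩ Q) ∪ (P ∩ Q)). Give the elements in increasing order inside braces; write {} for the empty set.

{1,2,5,8,11,13,14}

S Δ P = {7,11,13,14}
S ∪ (S Δ P) = {1,2,5,6,7,11,12,13,14}
R ∖ P = {8}
(S ∪ (S Δ P)) ∪ (R ∖ P) = {1,2,5,6,7,8,11,12,13,14}
P ∩ Q = {6,7,12}
(P ∩ Q) ∪ (P ∩ Q) = {6,7,12}
((S ∪ (S Δ P)) ∪ (R ∖ P)) Δ ((P ∩ Q) ∪ (P ∩ Q)) = {1,2,5,8,11,13,14}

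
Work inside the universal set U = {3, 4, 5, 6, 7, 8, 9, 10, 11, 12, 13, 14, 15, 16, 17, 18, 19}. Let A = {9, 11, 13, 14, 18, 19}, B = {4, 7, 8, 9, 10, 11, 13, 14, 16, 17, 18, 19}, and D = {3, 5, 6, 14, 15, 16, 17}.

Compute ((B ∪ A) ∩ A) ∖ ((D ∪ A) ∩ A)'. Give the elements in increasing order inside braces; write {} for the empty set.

B ∪ A = {4, 7, 8, 9, 10, 11, 13, 14, 16, 17, 18, 19}
(B ∪ A) ∩ A = {9, 11, 13, 14, 18, 19}
D ∪ A = {3, 5, 6, 9, 11, 13, 14, 15, 16, 17, 18, 19}
(D ∪ A) ∩ A = {9, 11, 13, 14, 18, 19}
((D ∪ A) ∩ A)' = {3, 4, 5, 6, 7, 8, 10, 12, 15, 16, 17}
((B ∪ A) ∩ A) ∖ ((D ∪ A) ∩ A)' = {9, 11, 13, 14, 18, 19}

{9, 11, 13, 14, 18, 19}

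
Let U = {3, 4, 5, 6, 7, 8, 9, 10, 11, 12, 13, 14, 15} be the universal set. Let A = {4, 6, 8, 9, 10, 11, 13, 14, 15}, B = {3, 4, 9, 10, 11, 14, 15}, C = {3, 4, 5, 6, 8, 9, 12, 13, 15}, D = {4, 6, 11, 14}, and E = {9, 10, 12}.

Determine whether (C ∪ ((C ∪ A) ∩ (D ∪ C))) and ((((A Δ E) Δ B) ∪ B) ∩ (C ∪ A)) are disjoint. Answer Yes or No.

C ∪ A = {3, 4, 5, 6, 8, 9, 10, 11, 12, 13, 14, 15}
D ∪ C = {3, 4, 5, 6, 8, 9, 11, 12, 13, 14, 15}
(C ∪ A) ∩ (D ∪ C) = {3, 4, 5, 6, 8, 9, 11, 12, 13, 14, 15}
C ∪ ((C ∪ A) ∩ (D ∪ C)) = {3, 4, 5, 6, 8, 9, 11, 12, 13, 14, 15}
A Δ E = {4, 6, 8, 11, 12, 13, 14, 15}
(A Δ E) Δ B = {3, 6, 8, 9, 10, 12, 13}
((A Δ E) Δ B) ∪ B = {3, 4, 6, 8, 9, 10, 11, 12, 13, 14, 15}
(((A Δ E) Δ B) ∪ B) ∩ (C ∪ A) = {3, 4, 6, 8, 9, 10, 11, 12, 13, 14, 15}
3 lies in both, so they are not disjoint.

No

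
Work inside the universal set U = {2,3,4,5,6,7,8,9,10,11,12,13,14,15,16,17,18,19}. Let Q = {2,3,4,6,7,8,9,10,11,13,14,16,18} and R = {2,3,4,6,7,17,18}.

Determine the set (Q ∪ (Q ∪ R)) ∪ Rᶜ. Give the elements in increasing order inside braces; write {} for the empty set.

{2,3,4,5,6,7,8,9,10,11,12,13,14,15,16,17,18,19}

Q ∪ R = {2,3,4,6,7,8,9,10,11,13,14,16,17,18}
Q ∪ (Q ∪ R) = {2,3,4,6,7,8,9,10,11,13,14,16,17,18}
Rᶜ = {5,8,9,10,11,12,13,14,15,16,19}
(Q ∪ (Q ∪ R)) ∪ Rᶜ = {2,3,4,5,6,7,8,9,10,11,12,13,14,15,16,17,18,19}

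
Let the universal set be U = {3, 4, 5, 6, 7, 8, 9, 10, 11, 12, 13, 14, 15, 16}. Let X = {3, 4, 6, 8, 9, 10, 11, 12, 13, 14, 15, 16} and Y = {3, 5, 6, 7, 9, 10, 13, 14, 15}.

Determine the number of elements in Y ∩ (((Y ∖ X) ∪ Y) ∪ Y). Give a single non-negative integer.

9

Y ∖ X = {5, 7}
(Y ∖ X) ∪ Y = {3, 5, 6, 7, 9, 10, 13, 14, 15}
((Y ∖ X) ∪ Y) ∪ Y = {3, 5, 6, 7, 9, 10, 13, 14, 15}
Y ∩ (((Y ∖ X) ∪ Y) ∪ Y) = {3, 5, 6, 7, 9, 10, 13, 14, 15}
|Y ∩ (((Y ∖ X) ∪ Y) ∪ Y)| = 9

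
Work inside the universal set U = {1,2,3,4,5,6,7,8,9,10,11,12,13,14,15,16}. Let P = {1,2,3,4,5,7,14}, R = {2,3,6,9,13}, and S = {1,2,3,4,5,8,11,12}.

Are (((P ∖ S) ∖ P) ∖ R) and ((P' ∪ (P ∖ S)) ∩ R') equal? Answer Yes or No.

P ∖ S = {7,14}
(P ∖ S) ∖ P = {}
((P ∖ S) ∖ P) ∖ R = {}
P' = {6,8,9,10,11,12,13,15,16}
P' ∪ (P ∖ S) = {6,7,8,9,10,11,12,13,14,15,16}
R' = {1,4,5,7,8,10,11,12,14,15,16}
(P' ∪ (P ∖ S)) ∩ R' = {7,8,10,11,12,14,15,16}
7 ∈ (P' ∪ (P ∖ S)) ∩ R' but 7 ∉ ((P ∖ S) ∖ P) ∖ R, so they differ.

No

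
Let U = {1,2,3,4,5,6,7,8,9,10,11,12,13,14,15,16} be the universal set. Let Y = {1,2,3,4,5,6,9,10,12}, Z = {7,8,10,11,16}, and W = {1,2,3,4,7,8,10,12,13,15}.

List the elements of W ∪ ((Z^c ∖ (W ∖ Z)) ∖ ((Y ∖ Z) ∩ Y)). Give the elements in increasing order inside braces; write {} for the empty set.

{1,2,3,4,7,8,10,12,13,14,15}

Z^c = {1,2,3,4,5,6,9,12,13,14,15}
W ∖ Z = {1,2,3,4,12,13,15}
Z^c ∖ (W ∖ Z) = {5,6,9,14}
Y ∖ Z = {1,2,3,4,5,6,9,12}
(Y ∖ Z) ∩ Y = {1,2,3,4,5,6,9,12}
(Z^c ∖ (W ∖ Z)) ∖ ((Y ∖ Z) ∩ Y) = {14}
W ∪ ((Z^c ∖ (W ∖ Z)) ∖ ((Y ∖ Z) ∩ Y)) = {1,2,3,4,7,8,10,12,13,14,15}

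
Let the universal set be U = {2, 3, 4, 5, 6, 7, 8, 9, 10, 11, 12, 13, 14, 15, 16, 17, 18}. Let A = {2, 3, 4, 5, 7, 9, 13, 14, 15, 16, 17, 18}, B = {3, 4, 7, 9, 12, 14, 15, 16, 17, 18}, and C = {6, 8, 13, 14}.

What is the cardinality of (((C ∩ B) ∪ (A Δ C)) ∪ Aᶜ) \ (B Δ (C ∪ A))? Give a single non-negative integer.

11

C ∩ B = {14}
A Δ C = {2, 3, 4, 5, 6, 7, 8, 9, 15, 16, 17, 18}
(C ∩ B) ∪ (A Δ C) = {2, 3, 4, 5, 6, 7, 8, 9, 14, 15, 16, 17, 18}
Aᶜ = {6, 8, 10, 11, 12}
((C ∩ B) ∪ (A Δ C)) ∪ Aᶜ = {2, 3, 4, 5, 6, 7, 8, 9, 10, 11, 12, 14, 15, 16, 17, 18}
C ∪ A = {2, 3, 4, 5, 6, 7, 8, 9, 13, 14, 15, 16, 17, 18}
B Δ (C ∪ A) = {2, 5, 6, 8, 12, 13}
(((C ∩ B) ∪ (A Δ C)) ∪ Aᶜ) \ (B Δ (C ∪ A)) = {3, 4, 7, 9, 10, 11, 14, 15, 16, 17, 18}
|(((C ∩ B) ∪ (A Δ C)) ∪ Aᶜ) \ (B Δ (C ∪ A))| = 11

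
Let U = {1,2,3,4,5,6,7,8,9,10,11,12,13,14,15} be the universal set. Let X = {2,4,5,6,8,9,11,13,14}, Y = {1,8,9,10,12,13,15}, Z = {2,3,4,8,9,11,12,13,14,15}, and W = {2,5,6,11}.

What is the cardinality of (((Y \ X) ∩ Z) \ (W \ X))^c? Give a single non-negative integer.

13

Y \ X = {1,10,12,15}
(Y \ X) ∩ Z = {12,15}
W \ X = {}
((Y \ X) ∩ Z) \ (W \ X) = {12,15}
(((Y \ X) ∩ Z) \ (W \ X))^c = {1,2,3,4,5,6,7,8,9,10,11,13,14}
|(((Y \ X) ∩ Z) \ (W \ X))^c| = 13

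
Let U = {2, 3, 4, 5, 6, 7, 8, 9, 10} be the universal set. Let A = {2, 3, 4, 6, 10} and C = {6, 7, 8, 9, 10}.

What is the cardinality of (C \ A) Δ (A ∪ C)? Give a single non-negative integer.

5

C \ A = {7, 8, 9}
A ∪ C = {2, 3, 4, 6, 7, 8, 9, 10}
(C \ A) Δ (A ∪ C) = {2, 3, 4, 6, 10}
|(C \ A) Δ (A ∪ C)| = 5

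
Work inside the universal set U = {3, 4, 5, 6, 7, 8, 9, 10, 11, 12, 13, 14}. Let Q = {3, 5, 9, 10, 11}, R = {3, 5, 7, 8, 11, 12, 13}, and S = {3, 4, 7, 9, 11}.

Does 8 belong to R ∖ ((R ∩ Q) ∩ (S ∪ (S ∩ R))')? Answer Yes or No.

Yes

8 ∈ R and 8 ∉ Q, so 8 ∉ R ∩ Q
8 ∉ S and 8 ∈ R, so 8 ∉ S ∩ R
8 ∉ S and 8 ∉ (S ∩ R), so 8 ∉ S ∪ (S ∩ R)
8 ∈ (S ∪ (S ∩ R))' since 8 ∉ (S ∪ (S ∩ R))
8 ∉ (R ∩ Q) and 8 ∈ (S ∪ (S ∩ R))', so 8 ∉ (R ∩ Q) ∩ (S ∪ (S ∩ R))'
8 ∈ R and 8 ∉ ((R ∩ Q) ∩ (S ∪ (S ∩ R))'), so 8 ∈ R ∖ ((R ∩ Q) ∩ (S ∪ (S ∩ R))')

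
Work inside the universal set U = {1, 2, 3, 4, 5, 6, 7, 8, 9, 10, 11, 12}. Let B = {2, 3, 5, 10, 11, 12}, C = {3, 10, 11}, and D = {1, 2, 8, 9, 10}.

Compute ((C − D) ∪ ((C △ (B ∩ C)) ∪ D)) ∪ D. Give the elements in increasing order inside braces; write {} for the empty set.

C − D = {3, 11}
B ∩ C = {3, 10, 11}
C △ (B ∩ C) = {}
(C △ (B ∩ C)) ∪ D = {1, 2, 8, 9, 10}
(C − D) ∪ ((C △ (B ∩ C)) ∪ D) = {1, 2, 3, 8, 9, 10, 11}
((C − D) ∪ ((C △ (B ∩ C)) ∪ D)) ∪ D = {1, 2, 3, 8, 9, 10, 11}

{1, 2, 3, 8, 9, 10, 11}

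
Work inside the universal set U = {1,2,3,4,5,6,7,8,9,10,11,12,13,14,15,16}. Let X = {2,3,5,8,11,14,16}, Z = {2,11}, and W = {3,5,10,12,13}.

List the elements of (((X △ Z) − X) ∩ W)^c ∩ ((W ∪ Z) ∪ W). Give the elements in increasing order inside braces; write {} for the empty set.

{2,3,5,10,11,12,13}

X △ Z = {3,5,8,14,16}
(X △ Z) − X = {}
((X △ Z) − X) ∩ W = {}
(((X △ Z) − X) ∩ W)^c = {1,2,3,4,5,6,7,8,9,10,11,12,13,14,15,16}
W ∪ Z = {2,3,5,10,11,12,13}
(W ∪ Z) ∪ W = {2,3,5,10,11,12,13}
(((X △ Z) − X) ∩ W)^c ∩ ((W ∪ Z) ∪ W) = {2,3,5,10,11,12,13}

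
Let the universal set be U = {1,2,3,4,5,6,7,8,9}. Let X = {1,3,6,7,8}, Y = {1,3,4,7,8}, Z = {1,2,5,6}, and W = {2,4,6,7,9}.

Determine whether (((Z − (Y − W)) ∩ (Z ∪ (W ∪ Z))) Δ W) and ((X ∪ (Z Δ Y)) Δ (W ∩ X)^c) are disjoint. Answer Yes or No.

Y − W = {1,3,8}
Z − (Y − W) = {2,5,6}
W ∪ Z = {1,2,4,5,6,7,9}
Z ∪ (W ∪ Z) = {1,2,4,5,6,7,9}
(Z − (Y − W)) ∩ (Z ∪ (W ∪ Z)) = {2,5,6}
((Z − (Y − W)) ∩ (Z ∪ (W ∪ Z))) Δ W = {4,5,7,9}
Z Δ Y = {2,3,4,5,6,7,8}
X ∪ (Z Δ Y) = {1,2,3,4,5,6,7,8}
W ∩ X = {6,7}
(W ∩ X)^c = {1,2,3,4,5,8,9}
(X ∪ (Z Δ Y)) Δ (W ∩ X)^c = {6,7,9}
7 lies in both, so they are not disjoint.

No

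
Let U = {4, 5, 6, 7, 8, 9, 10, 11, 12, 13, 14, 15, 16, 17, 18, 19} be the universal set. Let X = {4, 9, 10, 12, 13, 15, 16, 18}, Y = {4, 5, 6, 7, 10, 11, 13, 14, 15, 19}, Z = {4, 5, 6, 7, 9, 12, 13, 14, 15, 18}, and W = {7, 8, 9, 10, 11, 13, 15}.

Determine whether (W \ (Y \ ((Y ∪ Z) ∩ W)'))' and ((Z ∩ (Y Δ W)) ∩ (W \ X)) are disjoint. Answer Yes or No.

Yes

Y ∪ Z = {4, 5, 6, 7, 9, 10, 11, 12, 13, 14, 15, 18, 19}
(Y ∪ Z) ∩ W = {7, 9, 10, 11, 13, 15}
((Y ∪ Z) ∩ W)' = {4, 5, 6, 8, 12, 14, 16, 17, 18, 19}
Y \ ((Y ∪ Z) ∩ W)' = {7, 10, 11, 13, 15}
W \ (Y \ ((Y ∪ Z) ∩ W)') = {8, 9}
(W \ (Y \ ((Y ∪ Z) ∩ W)'))' = {4, 5, 6, 7, 10, 11, 12, 13, 14, 15, 16, 17, 18, 19}
Y Δ W = {4, 5, 6, 8, 9, 14, 19}
Z ∩ (Y Δ W) = {4, 5, 6, 9, 14}
W \ X = {7, 8, 11}
(Z ∩ (Y Δ W)) ∩ (W \ X) = {}
{4, 5, 6, 7, 10, 11, 12, 13, 14, 15, 16, 17, 18, 19} and {} share no elements.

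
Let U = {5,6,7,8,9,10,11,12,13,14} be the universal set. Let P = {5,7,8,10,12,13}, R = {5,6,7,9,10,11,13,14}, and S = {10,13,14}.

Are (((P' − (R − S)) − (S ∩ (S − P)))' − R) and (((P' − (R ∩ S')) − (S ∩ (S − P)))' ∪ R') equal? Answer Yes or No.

P' = {6,9,11,14}
R − S = {5,6,7,9,11}
P' − (R − S) = {14}
S − P = {14}
S ∩ (S − P) = {14}
(P' − (R − S)) − (S ∩ (S − P)) = {}
((P' − (R − S)) − (S ∩ (S − P)))' = {5,6,7,8,9,10,11,12,13,14}
((P' − (R − S)) − (S ∩ (S − P)))' − R = {8,12}
S' = {5,6,7,8,9,11,12}
R ∩ S' = {5,6,7,9,11}
P' − (R ∩ S') = {14}
(P' − (R ∩ S')) − (S ∩ (S − P)) = {}
((P' − (R ∩ S')) − (S ∩ (S − P)))' = {5,6,7,8,9,10,11,12,13,14}
R' = {8,12}
((P' − (R ∩ S')) − (S ∩ (S − P)))' ∪ R' = {5,6,7,8,9,10,11,12,13,14}
5 ∈ ((P' − (R ∩ S')) − (S ∩ (S − P)))' ∪ R' but 5 ∉ ((P' − (R − S)) − (S ∩ (S − P)))' − R, so they differ.

No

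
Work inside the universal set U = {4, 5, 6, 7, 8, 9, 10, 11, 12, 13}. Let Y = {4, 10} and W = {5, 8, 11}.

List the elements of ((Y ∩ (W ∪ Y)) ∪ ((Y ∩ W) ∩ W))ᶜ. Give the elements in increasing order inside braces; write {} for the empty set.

W ∪ Y = {4, 5, 8, 10, 11}
Y ∩ (W ∪ Y) = {4, 10}
Y ∩ W = {}
(Y ∩ W) ∩ W = {}
(Y ∩ (W ∪ Y)) ∪ ((Y ∩ W) ∩ W) = {4, 10}
((Y ∩ (W ∪ Y)) ∪ ((Y ∩ W) ∩ W))ᶜ = {5, 6, 7, 8, 9, 11, 12, 13}

{5, 6, 7, 8, 9, 11, 12, 13}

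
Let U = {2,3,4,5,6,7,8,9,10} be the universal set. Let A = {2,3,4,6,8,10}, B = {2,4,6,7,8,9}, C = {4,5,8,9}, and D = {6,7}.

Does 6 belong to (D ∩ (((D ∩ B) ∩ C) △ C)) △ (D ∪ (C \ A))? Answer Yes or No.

Yes

6 ∈ D and 6 ∈ B, so 6 ∈ D ∩ B
6 ∈ (D ∩ B) and 6 ∉ C, so 6 ∉ (D ∩ B) ∩ C
6 ∉ ((D ∩ B) ∩ C) and 6 ∉ C, so 6 ∉ ((D ∩ B) ∩ C) △ C
6 ∈ D and 6 ∉ (((D ∩ B) ∩ C) △ C), so 6 ∉ D ∩ (((D ∩ B) ∩ C) △ C)
6 ∉ C and 6 ∈ A, so 6 ∉ C \ A
6 ∈ D and 6 ∉ (C \ A), so 6 ∈ D ∪ (C \ A)
6 ∉ (D ∩ (((D ∩ B) ∩ C) △ C)) and 6 ∈ (D ∪ (C \ A)), so 6 ∈ (D ∩ (((D ∩ B) ∩ C) △ C)) △ (D ∪ (C \ A))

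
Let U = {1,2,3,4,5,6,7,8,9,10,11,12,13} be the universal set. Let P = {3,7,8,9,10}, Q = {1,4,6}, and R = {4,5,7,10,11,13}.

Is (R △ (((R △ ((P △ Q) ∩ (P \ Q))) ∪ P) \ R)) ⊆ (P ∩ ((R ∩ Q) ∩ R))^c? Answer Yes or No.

P △ Q = {1,3,4,6,7,8,9,10}
P \ Q = {3,7,8,9,10}
(P △ Q) ∩ (P \ Q) = {3,7,8,9,10}
R △ ((P △ Q) ∩ (P \ Q)) = {3,4,5,8,9,11,13}
(R △ ((P △ Q) ∩ (P \ Q))) ∪ P = {3,4,5,7,8,9,10,11,13}
((R △ ((P △ Q) ∩ (P \ Q))) ∪ P) \ R = {3,8,9}
R △ (((R △ ((P △ Q) ∩ (P \ Q))) ∪ P) \ R) = {3,4,5,7,8,9,10,11,13}
R ∩ Q = {4}
(R ∩ Q) ∩ R = {4}
P ∩ ((R ∩ Q) ∩ R) = {}
(P ∩ ((R ∩ Q) ∩ R))^c = {1,2,3,4,5,6,7,8,9,10,11,12,13}
Every element of {3,4,5,7,8,9,10,11,13} is in {1,2,3,4,5,6,7,8,9,10,11,12,13}, so R △ (((R △ ((P △ Q) ∩ (P \ Q))) ∪ P) \ R) ⊆ (P ∩ ((R ∩ Q) ∩ R))^c.

Yes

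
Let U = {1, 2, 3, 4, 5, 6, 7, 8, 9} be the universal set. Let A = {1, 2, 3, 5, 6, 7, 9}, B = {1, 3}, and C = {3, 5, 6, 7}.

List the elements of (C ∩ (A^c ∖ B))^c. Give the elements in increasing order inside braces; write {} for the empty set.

{1, 2, 3, 4, 5, 6, 7, 8, 9}

A^c = {4, 8}
A^c ∖ B = {4, 8}
C ∩ (A^c ∖ B) = {}
(C ∩ (A^c ∖ B))^c = {1, 2, 3, 4, 5, 6, 7, 8, 9}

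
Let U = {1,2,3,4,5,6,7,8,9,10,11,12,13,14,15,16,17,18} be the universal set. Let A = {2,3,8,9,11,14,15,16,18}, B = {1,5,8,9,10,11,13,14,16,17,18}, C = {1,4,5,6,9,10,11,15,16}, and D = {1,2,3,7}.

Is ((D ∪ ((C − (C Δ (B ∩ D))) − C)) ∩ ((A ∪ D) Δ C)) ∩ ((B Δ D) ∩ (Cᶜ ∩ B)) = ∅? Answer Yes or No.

Yes

B ∩ D = {1}
C Δ (B ∩ D) = {4,5,6,9,10,11,15,16}
C − (C Δ (B ∩ D)) = {1}
(C − (C Δ (B ∩ D))) − C = {}
D ∪ ((C − (C Δ (B ∩ D))) − C) = {1,2,3,7}
A ∪ D = {1,2,3,7,8,9,11,14,15,16,18}
(A ∪ D) Δ C = {2,3,4,5,6,7,8,10,14,18}
(D ∪ ((C − (C Δ (B ∩ D))) − C)) ∩ ((A ∪ D) Δ C) = {2,3,7}
B Δ D = {2,3,5,7,8,9,10,11,13,14,16,17,18}
Cᶜ = {2,3,7,8,12,13,14,17,18}
Cᶜ ∩ B = {8,13,14,17,18}
(B Δ D) ∩ (Cᶜ ∩ B) = {8,13,14,17,18}
{2,3,7} and {8,13,14,17,18} share no elements.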